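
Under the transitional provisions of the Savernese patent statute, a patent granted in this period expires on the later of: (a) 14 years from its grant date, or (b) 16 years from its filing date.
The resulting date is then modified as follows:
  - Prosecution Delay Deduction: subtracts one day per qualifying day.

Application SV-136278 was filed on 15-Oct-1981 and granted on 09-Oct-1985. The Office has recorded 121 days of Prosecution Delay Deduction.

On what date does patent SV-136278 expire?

June 10, 1999

(a) grant + 14 years → 9 October 1999.
(b) filing + 16 years → 15 October 1997.
Later of the two: 9 October 1999.
Prosecution Delay Deduction: −121 days → 10 June 1999.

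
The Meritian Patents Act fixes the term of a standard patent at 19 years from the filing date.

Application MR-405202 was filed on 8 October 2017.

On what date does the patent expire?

October 8, 2036

Filing date + 19 years → 8 October 2036.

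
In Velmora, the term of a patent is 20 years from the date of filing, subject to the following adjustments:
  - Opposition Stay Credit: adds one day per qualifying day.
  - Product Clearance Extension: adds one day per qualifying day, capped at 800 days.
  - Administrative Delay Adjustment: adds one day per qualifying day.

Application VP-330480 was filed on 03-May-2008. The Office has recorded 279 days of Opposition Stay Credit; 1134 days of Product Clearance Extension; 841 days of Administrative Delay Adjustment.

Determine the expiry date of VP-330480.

Base term: filing date + 20 years → 3 May 2028.
Opposition Stay Credit: +279 days → 6 February 2029.
Product Clearance Extension: 1134 days claimed exceeds the 800-day cap, so +800 days → 17 April 2031.
Administrative Delay Adjustment: +841 days → 5 August 2033.

August 5, 2033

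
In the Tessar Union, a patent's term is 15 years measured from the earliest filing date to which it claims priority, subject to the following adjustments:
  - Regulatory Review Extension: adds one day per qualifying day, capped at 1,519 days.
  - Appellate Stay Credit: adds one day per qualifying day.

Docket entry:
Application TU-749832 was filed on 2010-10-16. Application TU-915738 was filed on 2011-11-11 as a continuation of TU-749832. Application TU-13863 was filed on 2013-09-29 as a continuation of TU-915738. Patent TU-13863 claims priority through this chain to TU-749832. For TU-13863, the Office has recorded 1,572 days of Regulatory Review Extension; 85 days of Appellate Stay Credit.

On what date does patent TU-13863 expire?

Earliest priority filing: 16 October 2010.
Base term: 16 October 2010 + 15 years → 16 October 2025.
Regulatory Review Extension: 1572 days claimed exceeds the 1519-day cap, so +1519 days → 13 December 2029.
Appellate Stay Credit: +85 days → 8 March 2030.

2030-03-08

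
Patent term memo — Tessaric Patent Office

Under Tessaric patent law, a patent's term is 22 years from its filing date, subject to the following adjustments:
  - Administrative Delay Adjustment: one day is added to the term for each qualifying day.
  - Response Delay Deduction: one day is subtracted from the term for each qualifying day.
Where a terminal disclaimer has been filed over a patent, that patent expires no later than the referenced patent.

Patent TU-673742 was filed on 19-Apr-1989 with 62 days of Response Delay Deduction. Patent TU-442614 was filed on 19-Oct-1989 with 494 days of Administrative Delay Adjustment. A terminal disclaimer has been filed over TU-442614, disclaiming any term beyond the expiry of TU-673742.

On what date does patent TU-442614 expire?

Natural term of TU-442614:
  Base: filing + 22 years → 19 October 2011.
  Administrative Delay Adjustment: +494 days → 24 February 2013.
Expiry of referenced patent TU-673742:
  Base: filing + 22 years → 19 April 2011.
  Response Delay Deduction: −62 days → 16 February 2011.
Terminal disclaimer: TU-442614 expires on the earlier of 24 February 2013 and 16 February 2011.

February 16, 2011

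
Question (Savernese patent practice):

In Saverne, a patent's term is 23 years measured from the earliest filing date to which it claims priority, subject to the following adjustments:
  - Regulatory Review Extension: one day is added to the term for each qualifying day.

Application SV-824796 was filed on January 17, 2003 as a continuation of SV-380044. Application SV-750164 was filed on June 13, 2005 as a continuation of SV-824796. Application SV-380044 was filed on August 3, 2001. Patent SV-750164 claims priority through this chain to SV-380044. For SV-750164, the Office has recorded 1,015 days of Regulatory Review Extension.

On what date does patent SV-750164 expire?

Earliest priority filing: 3 August 2001.
Base term: 3 August 2001 + 23 years → 3 August 2024.
Regulatory Review Extension: +1015 days → 15 May 2027.

May 15, 2027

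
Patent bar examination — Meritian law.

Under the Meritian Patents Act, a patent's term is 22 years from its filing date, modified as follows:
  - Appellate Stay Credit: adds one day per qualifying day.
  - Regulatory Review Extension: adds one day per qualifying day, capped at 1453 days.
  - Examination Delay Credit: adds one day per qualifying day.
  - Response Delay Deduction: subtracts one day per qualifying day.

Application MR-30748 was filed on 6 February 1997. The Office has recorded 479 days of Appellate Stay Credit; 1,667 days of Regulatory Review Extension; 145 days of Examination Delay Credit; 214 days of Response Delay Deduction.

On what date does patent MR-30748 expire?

2024-03-14

Base term: filing date + 22 years → 6 February 2019.
Appellate Stay Credit: +479 days → 30 May 2020.
Regulatory Review Extension: 1667 days claimed exceeds the 1453-day cap, so +1453 days → 22 May 2024.
Examination Delay Credit: +145 days → 14 October 2024.
Response Delay Deduction: −214 days → 14 March 2024.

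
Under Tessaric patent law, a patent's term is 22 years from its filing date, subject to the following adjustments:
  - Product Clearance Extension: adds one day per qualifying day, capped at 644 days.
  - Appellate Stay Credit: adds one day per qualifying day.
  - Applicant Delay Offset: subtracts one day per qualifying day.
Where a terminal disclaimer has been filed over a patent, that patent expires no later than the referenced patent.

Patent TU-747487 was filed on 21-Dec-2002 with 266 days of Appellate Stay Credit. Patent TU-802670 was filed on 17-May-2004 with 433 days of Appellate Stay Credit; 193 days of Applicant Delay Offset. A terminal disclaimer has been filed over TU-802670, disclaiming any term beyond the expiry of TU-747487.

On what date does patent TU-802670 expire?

Natural term of TU-802670:
  Base: filing + 22 years → 17 May 2026.
  Appellate Stay Credit: +433 days → 24 July 2027.
  Applicant Delay Offset: −193 days → 12 January 2027.
Expiry of referenced patent TU-747487:
  Base: filing + 22 years → 21 December 2024.
  Appellate Stay Credit: +266 days → 13 September 2025.
Terminal disclaimer: TU-802670 expires on the earlier of 12 January 2027 and 13 September 2025.

September 13, 2025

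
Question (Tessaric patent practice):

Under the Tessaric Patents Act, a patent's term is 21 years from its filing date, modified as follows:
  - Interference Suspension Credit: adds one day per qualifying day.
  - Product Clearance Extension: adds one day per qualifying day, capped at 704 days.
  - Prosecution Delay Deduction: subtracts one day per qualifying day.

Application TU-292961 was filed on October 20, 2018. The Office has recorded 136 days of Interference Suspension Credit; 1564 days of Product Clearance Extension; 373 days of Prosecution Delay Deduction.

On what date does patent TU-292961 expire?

Base term: filing date + 21 years → 20 October 2039.
Interference Suspension Credit: +136 days → 4 March 2040.
Product Clearance Extension: 1564 days claimed exceeds the 704-day cap, so +704 days → 6 February 2042.
Prosecution Delay Deduction: −373 days → 29 January 2041.

January 29, 2041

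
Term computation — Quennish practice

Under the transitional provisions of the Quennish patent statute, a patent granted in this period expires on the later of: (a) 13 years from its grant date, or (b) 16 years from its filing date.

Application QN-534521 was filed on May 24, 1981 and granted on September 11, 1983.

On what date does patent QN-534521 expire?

(a) grant + 13 years → 11 September 1996.
(b) filing + 16 years → 24 May 1997.
Later of the two: 24 May 1997.

1997-05-24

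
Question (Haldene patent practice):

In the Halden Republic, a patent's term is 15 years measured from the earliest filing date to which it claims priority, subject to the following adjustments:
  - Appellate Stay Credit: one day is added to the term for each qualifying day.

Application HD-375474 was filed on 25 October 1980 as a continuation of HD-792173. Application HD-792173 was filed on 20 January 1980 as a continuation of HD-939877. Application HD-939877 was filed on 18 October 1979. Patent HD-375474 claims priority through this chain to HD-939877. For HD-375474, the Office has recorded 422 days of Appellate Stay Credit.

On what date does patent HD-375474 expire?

1995-12-14

Earliest priority filing: 18 October 1979.
Base term: 18 October 1979 + 15 years → 18 October 1994.
Appellate Stay Credit: +422 days → 14 December 1995.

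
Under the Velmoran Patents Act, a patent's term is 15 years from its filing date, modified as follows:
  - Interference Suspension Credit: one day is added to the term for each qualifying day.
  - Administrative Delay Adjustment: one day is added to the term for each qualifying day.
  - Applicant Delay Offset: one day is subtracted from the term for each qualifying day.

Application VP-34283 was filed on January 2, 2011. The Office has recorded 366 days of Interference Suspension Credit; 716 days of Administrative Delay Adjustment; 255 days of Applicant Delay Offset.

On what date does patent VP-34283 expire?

2028-04-08

Base term: filing date + 15 years → 2 January 2026.
Interference Suspension Credit: +366 days → 3 January 2027.
Administrative Delay Adjustment: +716 days → 19 December 2028.
Applicant Delay Offset: −255 days → 8 April 2028.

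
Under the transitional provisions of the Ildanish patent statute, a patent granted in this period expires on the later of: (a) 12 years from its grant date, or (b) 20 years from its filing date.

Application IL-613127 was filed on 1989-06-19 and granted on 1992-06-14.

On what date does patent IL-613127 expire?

2009-06-19

(a) grant + 12 years → 14 June 2004.
(b) filing + 20 years → 19 June 2009.
Later of the two: 19 June 2009.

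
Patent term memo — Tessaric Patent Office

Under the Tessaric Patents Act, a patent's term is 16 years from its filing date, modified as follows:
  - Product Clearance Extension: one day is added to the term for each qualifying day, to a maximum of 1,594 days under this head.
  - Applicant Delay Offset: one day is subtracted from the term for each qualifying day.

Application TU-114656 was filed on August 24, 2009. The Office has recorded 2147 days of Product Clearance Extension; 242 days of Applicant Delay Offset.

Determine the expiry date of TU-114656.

Base term: filing date + 16 years → 24 August 2025.
Product Clearance Extension: 2147 days claimed exceeds the 1594-day cap, so +1594 days → 4 January 2030.
Applicant Delay Offset: −242 days → 7 May 2029.

2029-05-07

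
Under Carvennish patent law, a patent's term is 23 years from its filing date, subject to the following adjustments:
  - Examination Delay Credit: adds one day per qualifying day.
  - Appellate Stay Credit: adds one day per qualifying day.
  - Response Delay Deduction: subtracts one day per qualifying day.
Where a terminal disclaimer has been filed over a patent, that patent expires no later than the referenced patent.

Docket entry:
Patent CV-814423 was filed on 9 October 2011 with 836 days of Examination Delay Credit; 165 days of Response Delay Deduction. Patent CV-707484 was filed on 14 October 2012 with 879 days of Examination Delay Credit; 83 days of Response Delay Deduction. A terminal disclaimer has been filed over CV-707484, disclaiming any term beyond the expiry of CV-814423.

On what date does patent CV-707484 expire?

August 10, 2036

Natural term of CV-707484:
  Base: filing + 23 years → 14 October 2035.
  Examination Delay Credit: +879 days → 11 March 2038.
  Response Delay Deduction: −83 days → 18 December 2037.
Expiry of referenced patent CV-814423:
  Base: filing + 23 years → 9 October 2034.
  Examination Delay Credit: +836 days → 22 January 2037.
  Response Delay Deduction: −165 days → 10 August 2036.
Terminal disclaimer: CV-707484 expires on the earlier of 18 December 2037 and 10 August 2036.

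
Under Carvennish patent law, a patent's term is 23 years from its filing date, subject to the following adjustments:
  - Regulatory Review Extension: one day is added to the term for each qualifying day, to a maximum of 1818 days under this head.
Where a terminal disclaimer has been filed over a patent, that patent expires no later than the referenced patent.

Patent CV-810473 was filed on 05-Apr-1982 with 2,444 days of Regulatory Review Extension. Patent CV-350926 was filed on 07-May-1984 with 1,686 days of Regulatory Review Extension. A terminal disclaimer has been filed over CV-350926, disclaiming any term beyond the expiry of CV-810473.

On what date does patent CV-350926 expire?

March 28, 2010

Natural term of CV-350926:
  Base: filing + 23 years → 7 May 2007.
  Regulatory Review Extension: 1686 days (within the 1818-day cap) → +1686 days → 18 December 2011.
Expiry of referenced patent CV-810473:
  Base: filing + 23 years → 5 April 2005.
  Regulatory Review Extension: 2444 days claimed exceeds the 1818-day cap, so +1818 days → 28 March 2010.
Terminal disclaimer: CV-350926 expires on the earlier of 18 December 2011 and 28 March 2010.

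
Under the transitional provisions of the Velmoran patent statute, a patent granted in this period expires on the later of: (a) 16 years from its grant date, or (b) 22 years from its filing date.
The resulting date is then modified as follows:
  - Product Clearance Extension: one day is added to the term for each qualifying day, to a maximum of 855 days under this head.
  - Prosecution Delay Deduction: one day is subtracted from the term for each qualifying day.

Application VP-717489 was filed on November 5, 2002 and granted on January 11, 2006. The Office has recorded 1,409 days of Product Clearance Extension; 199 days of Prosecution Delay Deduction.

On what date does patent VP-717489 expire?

(a) grant + 16 years → 11 January 2022.
(b) filing + 22 years → 5 November 2024.
Later of the two: 5 November 2024.
Product Clearance Extension: 1409 days claimed exceeds the 855-day cap, so +855 days → 10 March 2027.
Prosecution Delay Deduction: −199 days → 23 August 2026.

2026-08-23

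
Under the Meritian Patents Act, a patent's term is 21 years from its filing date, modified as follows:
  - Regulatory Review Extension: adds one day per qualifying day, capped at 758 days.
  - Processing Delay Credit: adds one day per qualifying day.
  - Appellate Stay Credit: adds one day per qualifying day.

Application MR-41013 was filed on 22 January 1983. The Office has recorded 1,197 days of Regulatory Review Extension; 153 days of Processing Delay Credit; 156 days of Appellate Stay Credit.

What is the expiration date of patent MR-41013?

December 24, 2006

Base term: filing date + 21 years → 22 January 2004.
Regulatory Review Extension: 1197 days claimed exceeds the 758-day cap, so +758 days → 18 February 2006.
Processing Delay Credit: +153 days → 21 July 2006.
Appellate Stay Credit: +156 days → 24 December 2006.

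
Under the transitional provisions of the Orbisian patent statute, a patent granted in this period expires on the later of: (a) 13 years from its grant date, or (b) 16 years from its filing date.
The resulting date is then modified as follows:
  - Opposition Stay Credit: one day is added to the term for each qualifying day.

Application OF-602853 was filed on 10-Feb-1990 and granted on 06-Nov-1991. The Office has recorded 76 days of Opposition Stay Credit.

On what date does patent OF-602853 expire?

2006-04-27

(a) grant + 13 years → 6 November 2004.
(b) filing + 16 years → 10 February 2006.
Later of the two: 10 February 2006.
Opposition Stay Credit: +76 days → 27 April 2006.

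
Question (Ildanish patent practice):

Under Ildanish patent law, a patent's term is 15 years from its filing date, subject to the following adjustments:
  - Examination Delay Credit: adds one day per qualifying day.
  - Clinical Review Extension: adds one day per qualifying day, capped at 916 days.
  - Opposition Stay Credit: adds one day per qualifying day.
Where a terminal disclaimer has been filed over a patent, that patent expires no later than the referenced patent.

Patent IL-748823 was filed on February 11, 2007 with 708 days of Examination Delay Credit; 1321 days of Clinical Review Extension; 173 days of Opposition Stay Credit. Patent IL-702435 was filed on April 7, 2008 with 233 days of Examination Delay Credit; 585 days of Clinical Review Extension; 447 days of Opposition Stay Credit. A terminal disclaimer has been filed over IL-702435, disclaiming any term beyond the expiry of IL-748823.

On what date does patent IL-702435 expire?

September 23, 2026

Natural term of IL-702435:
  Base: filing + 15 years → 7 April 2023.
  Examination Delay Credit: +233 days → 26 November 2023.
  Clinical Review Extension: 585 days (within the 916-day cap) → +585 days → 3 July 2025.
  Opposition Stay Credit: +447 days → 23 September 2026.
Expiry of referenced patent IL-748823:
  Base: filing + 15 years → 11 February 2022.
  Examination Delay Credit: +708 days → 20 January 2024.
  Clinical Review Extension: 1321 days claimed exceeds the 916-day cap, so +916 days → 24 July 2026.
  Opposition Stay Credit: +173 days → 13 January 2027.
Terminal disclaimer: IL-702435 expires on the earlier of 23 September 2026 and 13 January 2027.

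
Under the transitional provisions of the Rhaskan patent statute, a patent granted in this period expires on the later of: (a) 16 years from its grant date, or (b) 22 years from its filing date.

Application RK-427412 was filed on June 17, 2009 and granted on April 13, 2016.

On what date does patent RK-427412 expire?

2032-04-13

(a) grant + 16 years → 13 April 2032.
(b) filing + 22 years → 17 June 2031.
Later of the two: 13 April 2032.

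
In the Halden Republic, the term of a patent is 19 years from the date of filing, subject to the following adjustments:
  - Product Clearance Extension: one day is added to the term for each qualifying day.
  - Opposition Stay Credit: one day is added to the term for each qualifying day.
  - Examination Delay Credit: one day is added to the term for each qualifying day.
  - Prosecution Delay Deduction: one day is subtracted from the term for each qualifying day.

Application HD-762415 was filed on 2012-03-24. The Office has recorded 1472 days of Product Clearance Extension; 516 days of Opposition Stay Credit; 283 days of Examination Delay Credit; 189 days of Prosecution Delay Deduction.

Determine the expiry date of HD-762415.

Base term: filing date + 19 years → 24 March 2031.
Product Clearance Extension: +1472 days → 4 April 2035.
Opposition Stay Credit: +516 days → 1 September 2036.
Examination Delay Credit: +283 days → 11 June 2037.
Prosecution Delay Deduction: −189 days → 4 December 2036.

2036-12-04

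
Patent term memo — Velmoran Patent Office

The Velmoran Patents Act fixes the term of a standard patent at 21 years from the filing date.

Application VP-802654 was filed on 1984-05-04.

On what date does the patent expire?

2005-05-04

Filing date + 21 years → 4 May 2005.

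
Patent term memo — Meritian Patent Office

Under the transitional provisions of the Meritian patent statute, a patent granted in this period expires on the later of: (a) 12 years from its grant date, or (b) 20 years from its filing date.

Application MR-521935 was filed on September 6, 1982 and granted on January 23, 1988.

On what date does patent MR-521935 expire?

(a) grant + 12 years → 23 January 2000.
(b) filing + 20 years → 6 September 2002.
Later of the two: 6 September 2002.

September 6, 2002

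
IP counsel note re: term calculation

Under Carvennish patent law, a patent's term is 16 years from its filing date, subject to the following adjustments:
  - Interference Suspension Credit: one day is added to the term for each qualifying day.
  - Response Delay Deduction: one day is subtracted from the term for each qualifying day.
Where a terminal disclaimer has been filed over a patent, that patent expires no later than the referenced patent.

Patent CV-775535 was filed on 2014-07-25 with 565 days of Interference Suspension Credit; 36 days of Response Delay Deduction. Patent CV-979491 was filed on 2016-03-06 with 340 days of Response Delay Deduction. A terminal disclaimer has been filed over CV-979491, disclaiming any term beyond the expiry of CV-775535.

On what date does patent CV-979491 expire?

Natural term of CV-979491:
  Base: filing + 16 years → 6 March 2032.
  Response Delay Deduction: −340 days → 1 April 2031.
Expiry of referenced patent CV-775535:
  Base: filing + 16 years → 25 July 2030.
  Interference Suspension Credit: +565 days → 10 February 2032.
  Response Delay Deduction: −36 days → 5 January 2032.
Terminal disclaimer: CV-979491 expires on the earlier of 1 April 2031 and 5 January 2032.

2031-04-01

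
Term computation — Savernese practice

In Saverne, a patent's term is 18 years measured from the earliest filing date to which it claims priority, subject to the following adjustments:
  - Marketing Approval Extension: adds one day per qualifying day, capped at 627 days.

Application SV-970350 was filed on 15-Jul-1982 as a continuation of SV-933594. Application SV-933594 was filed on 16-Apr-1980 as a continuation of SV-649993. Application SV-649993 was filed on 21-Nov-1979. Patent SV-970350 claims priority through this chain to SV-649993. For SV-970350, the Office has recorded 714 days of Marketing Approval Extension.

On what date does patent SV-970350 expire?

1999-08-10

Earliest priority filing: 21 November 1979.
Base term: 21 November 1979 + 18 years → 21 November 1997.
Marketing Approval Extension: 714 days claimed exceeds the 627-day cap, so +627 days → 10 August 1999.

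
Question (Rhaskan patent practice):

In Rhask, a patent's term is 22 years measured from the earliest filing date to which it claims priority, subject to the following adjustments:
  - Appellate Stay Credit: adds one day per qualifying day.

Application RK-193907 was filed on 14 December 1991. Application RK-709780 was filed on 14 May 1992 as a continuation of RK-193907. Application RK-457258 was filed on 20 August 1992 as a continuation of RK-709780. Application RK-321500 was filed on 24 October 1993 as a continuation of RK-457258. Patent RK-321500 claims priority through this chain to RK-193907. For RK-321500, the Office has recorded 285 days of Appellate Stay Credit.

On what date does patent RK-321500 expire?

Earliest priority filing: 14 December 1991.
Base term: 14 December 1991 + 22 years → 14 December 2013.
Appellate Stay Credit: +285 days → 25 September 2014.

September 25, 2014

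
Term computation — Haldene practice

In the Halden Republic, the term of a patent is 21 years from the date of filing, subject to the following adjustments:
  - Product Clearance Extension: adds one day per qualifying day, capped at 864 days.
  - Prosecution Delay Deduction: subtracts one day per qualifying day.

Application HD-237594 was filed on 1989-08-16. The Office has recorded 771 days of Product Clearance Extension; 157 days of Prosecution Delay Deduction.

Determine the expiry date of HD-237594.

2012-04-21

Base term: filing date + 21 years → 16 August 2010.
Product Clearance Extension: 771 days (within the 864-day cap) → +771 days → 25 September 2012.
Prosecution Delay Deduction: −157 days → 21 April 2012.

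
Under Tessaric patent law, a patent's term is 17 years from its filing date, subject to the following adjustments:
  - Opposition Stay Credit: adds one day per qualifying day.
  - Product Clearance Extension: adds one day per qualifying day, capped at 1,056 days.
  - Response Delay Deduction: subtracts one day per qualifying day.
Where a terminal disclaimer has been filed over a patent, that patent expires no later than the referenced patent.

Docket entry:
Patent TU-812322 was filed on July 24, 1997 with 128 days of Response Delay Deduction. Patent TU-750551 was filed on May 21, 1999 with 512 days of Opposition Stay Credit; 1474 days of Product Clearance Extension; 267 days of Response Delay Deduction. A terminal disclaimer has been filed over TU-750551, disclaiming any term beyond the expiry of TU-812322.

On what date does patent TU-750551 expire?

Natural term of TU-750551:
  Base: filing + 17 years → 21 May 2016.
  Opposition Stay Credit: +512 days → 15 October 2017.
  Product Clearance Extension: 1474 days claimed exceeds the 1056-day cap, so +1056 days → 5 September 2020.
  Response Delay Deduction: −267 days → 13 December 2019.
Expiry of referenced patent TU-812322:
  Base: filing + 17 years → 24 July 2014.
  Response Delay Deduction: −128 days → 18 March 2014.
Terminal disclaimer: TU-750551 expires on the earlier of 13 December 2019 and 18 March 2014.

2014-03-18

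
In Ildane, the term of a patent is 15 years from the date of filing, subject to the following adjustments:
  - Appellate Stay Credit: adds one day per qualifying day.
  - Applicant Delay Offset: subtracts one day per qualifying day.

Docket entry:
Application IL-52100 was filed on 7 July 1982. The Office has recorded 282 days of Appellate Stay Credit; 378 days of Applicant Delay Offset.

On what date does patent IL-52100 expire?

April 2, 1997

Base term: filing date + 15 years → 7 July 1997.
Appellate Stay Credit: +282 days → 15 April 1998.
Applicant Delay Offset: −378 days → 2 April 1997.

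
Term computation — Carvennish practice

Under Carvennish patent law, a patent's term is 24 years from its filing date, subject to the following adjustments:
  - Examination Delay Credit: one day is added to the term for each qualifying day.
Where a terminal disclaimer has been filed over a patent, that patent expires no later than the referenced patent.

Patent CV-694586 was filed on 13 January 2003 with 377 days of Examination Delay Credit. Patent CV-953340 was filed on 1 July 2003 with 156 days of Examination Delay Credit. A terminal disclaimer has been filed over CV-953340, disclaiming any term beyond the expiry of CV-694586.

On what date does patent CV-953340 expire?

December 4, 2027

Natural term of CV-953340:
  Base: filing + 24 years → 1 July 2027.
  Examination Delay Credit: +156 days → 4 December 2027.
Expiry of referenced patent CV-694586:
  Base: filing + 24 years → 13 January 2027.
  Examination Delay Credit: +377 days → 25 January 2028.
Terminal disclaimer: CV-953340 expires on the earlier of 4 December 2027 and 25 January 2028.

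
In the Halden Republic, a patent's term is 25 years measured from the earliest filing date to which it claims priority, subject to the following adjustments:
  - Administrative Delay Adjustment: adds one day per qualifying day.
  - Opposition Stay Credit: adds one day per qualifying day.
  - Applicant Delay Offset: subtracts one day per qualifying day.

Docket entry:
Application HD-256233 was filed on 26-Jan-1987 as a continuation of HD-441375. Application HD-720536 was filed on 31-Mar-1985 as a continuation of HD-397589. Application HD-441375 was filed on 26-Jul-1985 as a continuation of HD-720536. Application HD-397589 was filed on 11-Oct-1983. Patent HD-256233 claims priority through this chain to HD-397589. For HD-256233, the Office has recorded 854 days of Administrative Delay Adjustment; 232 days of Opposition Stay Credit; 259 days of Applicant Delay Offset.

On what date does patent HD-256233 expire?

Earliest priority filing: 11 October 1983.
Base term: 11 October 1983 + 25 years → 11 October 2008.
Administrative Delay Adjustment: +854 days → 12 February 2011.
Opposition Stay Credit: +232 days → 2 October 2011.
Applicant Delay Offset: −259 days → 16 January 2011.

2011-01-16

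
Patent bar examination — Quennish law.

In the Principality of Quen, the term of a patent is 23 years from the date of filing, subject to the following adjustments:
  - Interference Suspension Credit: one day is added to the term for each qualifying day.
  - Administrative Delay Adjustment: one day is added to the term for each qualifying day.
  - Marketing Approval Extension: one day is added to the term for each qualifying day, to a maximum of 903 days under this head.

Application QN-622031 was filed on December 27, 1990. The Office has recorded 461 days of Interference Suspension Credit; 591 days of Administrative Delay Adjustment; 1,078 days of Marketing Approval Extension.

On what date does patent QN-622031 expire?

Base term: filing date + 23 years → 27 December 2013.
Interference Suspension Credit: +461 days → 2 April 2015.
Administrative Delay Adjustment: +591 days → 13 November 2016.
Marketing Approval Extension: 1078 days claimed exceeds the 903-day cap, so +903 days → 5 May 2019.

May 5, 2019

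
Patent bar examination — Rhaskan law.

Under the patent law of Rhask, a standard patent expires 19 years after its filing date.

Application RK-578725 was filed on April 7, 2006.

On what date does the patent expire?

Filing date + 19 years → 7 April 2025.

April 7, 2025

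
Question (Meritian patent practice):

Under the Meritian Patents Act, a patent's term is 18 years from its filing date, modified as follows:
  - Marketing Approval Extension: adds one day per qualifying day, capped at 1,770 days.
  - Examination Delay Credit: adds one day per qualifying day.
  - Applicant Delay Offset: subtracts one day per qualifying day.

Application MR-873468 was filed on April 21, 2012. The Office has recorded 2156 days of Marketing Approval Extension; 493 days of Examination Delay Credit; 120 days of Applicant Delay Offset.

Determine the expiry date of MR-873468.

Base term: filing date + 18 years → 21 April 2030.
Marketing Approval Extension: 2156 days claimed exceeds the 1770-day cap, so +1770 days → 24 February 2035.
Examination Delay Credit: +493 days → 1 July 2036.
Applicant Delay Offset: −120 days → 3 March 2036.

March 3, 2036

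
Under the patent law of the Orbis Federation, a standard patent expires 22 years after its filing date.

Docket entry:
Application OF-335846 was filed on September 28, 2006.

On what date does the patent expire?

2028-09-28

Filing date + 22 years → 28 September 2028.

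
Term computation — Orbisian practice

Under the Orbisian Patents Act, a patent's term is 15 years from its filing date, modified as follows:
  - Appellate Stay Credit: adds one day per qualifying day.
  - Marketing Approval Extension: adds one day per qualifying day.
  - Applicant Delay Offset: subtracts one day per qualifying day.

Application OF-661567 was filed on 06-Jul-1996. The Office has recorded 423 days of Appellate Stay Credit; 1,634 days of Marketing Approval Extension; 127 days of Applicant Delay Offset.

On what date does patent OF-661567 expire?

2016-10-17

Base term: filing date + 15 years → 6 July 2011.
Appellate Stay Credit: +423 days → 1 September 2012.
Marketing Approval Extension: +1634 days → 21 February 2017.
Applicant Delay Offset: −127 days → 17 October 2016.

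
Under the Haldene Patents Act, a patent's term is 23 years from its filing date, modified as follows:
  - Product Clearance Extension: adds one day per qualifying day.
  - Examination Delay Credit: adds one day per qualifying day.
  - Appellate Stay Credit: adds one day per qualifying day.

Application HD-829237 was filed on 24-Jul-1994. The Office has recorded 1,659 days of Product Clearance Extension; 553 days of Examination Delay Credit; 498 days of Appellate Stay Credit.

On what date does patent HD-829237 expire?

Base term: filing date + 23 years → 24 July 2017.
Product Clearance Extension: +1659 days → 7 February 2022.
Examination Delay Credit: +553 days → 14 August 2023.
Appellate Stay Credit: +498 days → 24 December 2024.

2024-12-24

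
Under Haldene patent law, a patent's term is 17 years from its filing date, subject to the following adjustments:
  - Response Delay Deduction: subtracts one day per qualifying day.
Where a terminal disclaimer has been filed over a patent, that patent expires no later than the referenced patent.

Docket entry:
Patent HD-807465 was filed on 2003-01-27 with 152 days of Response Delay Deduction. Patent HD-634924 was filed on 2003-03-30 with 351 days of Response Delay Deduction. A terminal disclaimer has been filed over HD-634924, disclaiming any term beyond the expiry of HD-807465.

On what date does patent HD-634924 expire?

2019-04-14

Natural term of HD-634924:
  Base: filing + 17 years → 30 March 2020.
  Response Delay Deduction: −351 days → 14 April 2019.
Expiry of referenced patent HD-807465:
  Base: filing + 17 years → 27 January 2020.
  Response Delay Deduction: −152 days → 28 August 2019.
Terminal disclaimer: HD-634924 expires on the earlier of 14 April 2019 and 28 August 2019.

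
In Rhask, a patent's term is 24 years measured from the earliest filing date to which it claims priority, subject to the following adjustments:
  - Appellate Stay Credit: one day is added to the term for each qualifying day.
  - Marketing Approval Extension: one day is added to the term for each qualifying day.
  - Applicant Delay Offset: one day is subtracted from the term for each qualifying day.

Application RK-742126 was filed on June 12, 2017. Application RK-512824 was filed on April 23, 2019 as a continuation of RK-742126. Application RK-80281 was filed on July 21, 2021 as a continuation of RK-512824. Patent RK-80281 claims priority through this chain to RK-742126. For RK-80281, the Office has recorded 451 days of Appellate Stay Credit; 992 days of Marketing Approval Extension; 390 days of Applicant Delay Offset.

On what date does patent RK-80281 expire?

Earliest priority filing: 12 June 2017.
Base term: 12 June 2017 + 24 years → 12 June 2041.
Appellate Stay Credit: +451 days → 6 September 2042.
Marketing Approval Extension: +992 days → 25 May 2045.
Applicant Delay Offset: −390 days → 30 April 2044.

2044-04-30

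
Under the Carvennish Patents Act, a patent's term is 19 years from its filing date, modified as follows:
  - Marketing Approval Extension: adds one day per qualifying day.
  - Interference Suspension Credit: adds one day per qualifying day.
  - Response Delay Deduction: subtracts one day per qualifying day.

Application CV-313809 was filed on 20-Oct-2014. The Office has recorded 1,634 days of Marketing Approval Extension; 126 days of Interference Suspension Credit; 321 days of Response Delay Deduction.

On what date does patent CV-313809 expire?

September 28, 2037

Base term: filing date + 19 years → 20 October 2033.
Marketing Approval Extension: +1634 days → 11 April 2038.
Interference Suspension Credit: +126 days → 15 August 2038.
Response Delay Deduction: −321 days → 28 September 2037.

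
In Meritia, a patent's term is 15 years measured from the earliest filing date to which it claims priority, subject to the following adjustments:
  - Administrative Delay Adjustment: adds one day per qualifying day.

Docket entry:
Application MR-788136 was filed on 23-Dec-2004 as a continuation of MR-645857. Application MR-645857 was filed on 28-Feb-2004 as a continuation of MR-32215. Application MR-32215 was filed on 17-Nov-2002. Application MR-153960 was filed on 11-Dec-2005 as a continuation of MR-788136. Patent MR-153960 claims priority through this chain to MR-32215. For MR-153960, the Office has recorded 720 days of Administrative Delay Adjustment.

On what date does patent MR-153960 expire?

Earliest priority filing: 17 November 2002.
Base term: 17 November 2002 + 15 years → 17 November 2017.
Administrative Delay Adjustment: +720 days → 7 November 2019.

November 7, 2019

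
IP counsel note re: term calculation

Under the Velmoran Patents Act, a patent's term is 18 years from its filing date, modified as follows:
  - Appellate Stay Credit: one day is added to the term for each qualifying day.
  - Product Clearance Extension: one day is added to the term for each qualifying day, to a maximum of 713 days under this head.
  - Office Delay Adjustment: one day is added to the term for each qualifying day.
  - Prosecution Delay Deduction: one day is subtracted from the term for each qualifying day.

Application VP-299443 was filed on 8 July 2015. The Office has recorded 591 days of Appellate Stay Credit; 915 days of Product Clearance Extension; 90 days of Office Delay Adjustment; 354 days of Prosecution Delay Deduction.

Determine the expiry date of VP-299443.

Base term: filing date + 18 years → 8 July 2033.
Appellate Stay Credit: +591 days → 19 February 2035.
Product Clearance Extension: 915 days claimed exceeds the 713-day cap, so +713 days → 1 February 2037.
Office Delay Adjustment: +90 days → 2 May 2037.
Prosecution Delay Deduction: −354 days → 13 May 2036.

May 13, 2036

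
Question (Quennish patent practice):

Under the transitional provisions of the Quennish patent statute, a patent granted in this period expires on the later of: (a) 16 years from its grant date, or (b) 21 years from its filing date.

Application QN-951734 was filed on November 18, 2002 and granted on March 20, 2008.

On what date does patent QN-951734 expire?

(a) grant + 16 years → 20 March 2024.
(b) filing + 21 years → 18 November 2023.
Later of the two: 20 March 2024.

2024-03-20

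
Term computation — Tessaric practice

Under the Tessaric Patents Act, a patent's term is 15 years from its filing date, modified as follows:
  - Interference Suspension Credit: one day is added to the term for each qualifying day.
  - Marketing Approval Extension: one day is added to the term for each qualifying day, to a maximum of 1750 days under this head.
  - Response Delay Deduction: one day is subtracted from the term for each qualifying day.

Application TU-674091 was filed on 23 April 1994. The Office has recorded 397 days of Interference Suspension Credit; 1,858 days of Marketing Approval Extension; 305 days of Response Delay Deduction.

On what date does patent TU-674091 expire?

May 9, 2014

Base term: filing date + 15 years → 23 April 2009.
Interference Suspension Credit: +397 days → 25 May 2010.
Marketing Approval Extension: 1858 days claimed exceeds the 1750-day cap, so +1750 days → 10 March 2015.
Response Delay Deduction: −305 days → 9 May 2014.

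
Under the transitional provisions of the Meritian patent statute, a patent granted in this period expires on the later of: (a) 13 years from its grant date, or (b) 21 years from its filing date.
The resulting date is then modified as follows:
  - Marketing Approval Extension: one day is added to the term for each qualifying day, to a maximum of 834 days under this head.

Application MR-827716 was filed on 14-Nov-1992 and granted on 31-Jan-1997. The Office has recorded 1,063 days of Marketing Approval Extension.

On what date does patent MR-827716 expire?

(a) grant + 13 years → 31 January 2010.
(b) filing + 21 years → 14 November 2013.
Later of the two: 14 November 2013.
Marketing Approval Extension: 1063 days claimed exceeds the 834-day cap, so +834 days → 26 February 2016.

2016-02-26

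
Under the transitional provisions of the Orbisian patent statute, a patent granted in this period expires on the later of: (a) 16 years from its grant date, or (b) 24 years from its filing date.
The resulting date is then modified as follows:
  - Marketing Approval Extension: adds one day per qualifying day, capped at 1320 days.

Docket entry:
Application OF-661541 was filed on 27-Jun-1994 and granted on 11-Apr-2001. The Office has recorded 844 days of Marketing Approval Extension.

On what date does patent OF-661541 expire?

October 18, 2020

(a) grant + 16 years → 11 April 2017.
(b) filing + 24 years → 27 June 2018.
Later of the two: 27 June 2018.
Marketing Approval Extension: 844 days (within the 1320-day cap) → +844 days → 18 October 2020.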